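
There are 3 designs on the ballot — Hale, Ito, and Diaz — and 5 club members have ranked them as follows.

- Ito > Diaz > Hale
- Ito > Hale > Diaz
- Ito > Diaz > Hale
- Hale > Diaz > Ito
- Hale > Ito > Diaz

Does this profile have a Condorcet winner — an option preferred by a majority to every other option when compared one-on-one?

Yes

Head-to-head results (5 voters total):
Hale vs Ito: Ito wins 3–2.
Hale vs Diaz: Hale wins 3–2.
Ito vs Diaz: Ito wins 4–1.
Ito beats each rival — Hale (3–2), Diaz (4–1) — so Ito is the Condorcet winner.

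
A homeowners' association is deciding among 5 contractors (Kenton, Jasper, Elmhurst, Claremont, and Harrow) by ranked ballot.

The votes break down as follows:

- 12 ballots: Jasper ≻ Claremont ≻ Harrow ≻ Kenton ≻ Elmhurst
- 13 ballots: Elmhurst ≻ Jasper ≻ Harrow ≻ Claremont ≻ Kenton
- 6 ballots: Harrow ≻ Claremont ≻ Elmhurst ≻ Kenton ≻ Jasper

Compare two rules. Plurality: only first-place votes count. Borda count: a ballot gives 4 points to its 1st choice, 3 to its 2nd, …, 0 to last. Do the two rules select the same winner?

No

Plurality first-place counts: Kenton 0, Jasper 12, Elmhurst 13, Claremont 0, Harrow 6 → Elmhurst.
Borda totals: Kenton 18, Jasper 87, Elmhurst 64, Claremont 67, Harrow 74 → Jasper.
The two rules disagree: plurality picks Elmhurst, Borda picks Jasper.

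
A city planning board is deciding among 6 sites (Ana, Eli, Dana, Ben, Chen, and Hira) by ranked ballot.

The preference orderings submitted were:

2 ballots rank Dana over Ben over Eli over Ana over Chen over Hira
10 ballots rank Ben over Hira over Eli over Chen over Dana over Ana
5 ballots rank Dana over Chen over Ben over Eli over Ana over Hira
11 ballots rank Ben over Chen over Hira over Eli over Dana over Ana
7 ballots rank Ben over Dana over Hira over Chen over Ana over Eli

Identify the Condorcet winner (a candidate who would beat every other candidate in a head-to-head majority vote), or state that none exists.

Ben

Head-to-head results (35 voters total):
Ana vs Eli: Eli wins 28–7.
Ana vs Dana: Dana wins 35–0.
Ana vs Ben: Ben wins 35–0.
Ana vs Chen: Chen wins 33–2.
Ana vs Hira: Hira wins 28–7.
Eli vs Dana: Eli wins 21–14.
Eli vs Ben: Ben wins 35–0.
Eli vs Chen: Chen wins 23–12.
Eli vs Hira: Hira wins 28–7.
Dana vs Ben: Ben wins 28–7.
Dana vs Chen: Chen wins 21–14.
Dana vs Hira: Hira wins 21–14.
Ben vs Chen: Ben wins 30–5.
Ben vs Hira: Ben wins 35–0.
Chen vs Hira: Chen wins 18–17.
Ben beats each rival — Ana (35–0), Eli (35–0), Dana (28–7), Chen (30–5), Hira (35–0) — so Ben is the Condorcet winner.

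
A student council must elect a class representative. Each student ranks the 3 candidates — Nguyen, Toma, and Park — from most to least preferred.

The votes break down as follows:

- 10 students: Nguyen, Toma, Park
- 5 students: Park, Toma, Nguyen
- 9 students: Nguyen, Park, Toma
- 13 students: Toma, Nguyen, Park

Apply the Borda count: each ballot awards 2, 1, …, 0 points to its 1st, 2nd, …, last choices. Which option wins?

Borda scores:
  Nguyen: 10·2 + 5·0 + 9·2 + 13·1 = 51
  Toma: 10·1 + 5·1 + 9·0 + 13·2 = 41
  Park: 10·0 + 5·2 + 9·1 + 13·0 = 19
Nguyen has the highest total.

Nguyen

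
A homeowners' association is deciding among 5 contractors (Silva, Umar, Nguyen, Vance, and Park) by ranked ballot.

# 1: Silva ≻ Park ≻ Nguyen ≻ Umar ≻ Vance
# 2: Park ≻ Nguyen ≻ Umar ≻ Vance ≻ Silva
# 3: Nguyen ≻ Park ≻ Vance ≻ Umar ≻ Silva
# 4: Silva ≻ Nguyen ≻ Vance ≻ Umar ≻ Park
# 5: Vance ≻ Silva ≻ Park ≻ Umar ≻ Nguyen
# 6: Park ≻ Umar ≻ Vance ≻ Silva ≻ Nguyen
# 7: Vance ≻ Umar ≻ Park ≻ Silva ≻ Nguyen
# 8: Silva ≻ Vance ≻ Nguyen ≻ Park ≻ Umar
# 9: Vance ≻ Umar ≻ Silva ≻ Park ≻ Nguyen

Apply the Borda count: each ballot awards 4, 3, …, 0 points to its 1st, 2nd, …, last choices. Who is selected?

Vance

Borda scores:
  Silva: 4 + 0 + 0 + 4 + 3 + 1 + 1 + 4 + 2 = 19
  Umar: 1 + 2 + 1 + 1 + 1 + 3 + 3 + 0 + 3 = 15
  Nguyen: 2 + 3 + 4 + 3 + 0 + 0 + 0 + 2 + 0 = 14
  Vance: 0 + 1 + 2 + 2 + 4 + 2 + 4 + 3 + 4 = 22
  Park: 3 + 4 + 3 + 0 + 2 + 4 + 2 + 1 + 1 = 20
Vance has the highest total.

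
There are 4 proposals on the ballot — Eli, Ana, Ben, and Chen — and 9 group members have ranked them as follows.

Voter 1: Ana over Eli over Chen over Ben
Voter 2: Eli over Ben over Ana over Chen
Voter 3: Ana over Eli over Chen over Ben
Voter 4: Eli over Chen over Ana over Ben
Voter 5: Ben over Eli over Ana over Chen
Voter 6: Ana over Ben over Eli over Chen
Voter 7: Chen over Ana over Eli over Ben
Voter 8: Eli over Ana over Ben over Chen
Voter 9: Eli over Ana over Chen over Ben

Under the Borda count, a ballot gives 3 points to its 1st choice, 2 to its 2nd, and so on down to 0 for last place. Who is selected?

Borda scores:
  Eli: 2 + 3 + 2 + 3 + 2 + 1 + 1 + 3 + 3 = 20
  Ana: 3 + 1 + 3 + 1 + 1 + 3 + 2 + 2 + 2 = 18
  Ben: 0 + 2 + 0 + 0 + 3 + 2 + 0 + 1 + 0 = 8
  Chen: 1 + 0 + 1 + 2 + 0 + 0 + 3 + 0 + 1 = 8
Eli has the highest total.

Eli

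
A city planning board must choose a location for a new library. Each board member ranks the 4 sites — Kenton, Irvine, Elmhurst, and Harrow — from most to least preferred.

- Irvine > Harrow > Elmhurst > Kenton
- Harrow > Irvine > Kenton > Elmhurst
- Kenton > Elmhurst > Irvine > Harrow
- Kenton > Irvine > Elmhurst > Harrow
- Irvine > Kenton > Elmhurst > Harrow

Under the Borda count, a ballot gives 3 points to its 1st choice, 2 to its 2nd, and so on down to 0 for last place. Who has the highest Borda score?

Irvine

Borda scores:
  Kenton: 0 + 1 + 3 + 3 + 2 = 9
  Irvine: 3 + 2 + 1 + 2 + 3 = 11
  Elmhurst: 1 + 0 + 2 + 1 + 1 = 5
  Harrow: 2 + 3 + 0 + 0 + 0 = 5
Irvine has the highest total.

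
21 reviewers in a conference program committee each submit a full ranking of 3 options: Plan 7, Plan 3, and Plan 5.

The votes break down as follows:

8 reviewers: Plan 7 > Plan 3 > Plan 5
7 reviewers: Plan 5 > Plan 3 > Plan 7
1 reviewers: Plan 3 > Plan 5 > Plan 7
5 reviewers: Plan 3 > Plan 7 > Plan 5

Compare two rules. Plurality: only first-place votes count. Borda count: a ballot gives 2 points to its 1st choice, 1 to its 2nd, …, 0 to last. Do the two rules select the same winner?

Plurality first-place counts: Plan 7 8, Plan 3 6, Plan 5 7 → Plan 7.
Borda totals: Plan 7 21, Plan 3 27, Plan 5 15 → Plan 3.
The two rules disagree: plurality picks Plan 7, Borda picks Plan 3.

No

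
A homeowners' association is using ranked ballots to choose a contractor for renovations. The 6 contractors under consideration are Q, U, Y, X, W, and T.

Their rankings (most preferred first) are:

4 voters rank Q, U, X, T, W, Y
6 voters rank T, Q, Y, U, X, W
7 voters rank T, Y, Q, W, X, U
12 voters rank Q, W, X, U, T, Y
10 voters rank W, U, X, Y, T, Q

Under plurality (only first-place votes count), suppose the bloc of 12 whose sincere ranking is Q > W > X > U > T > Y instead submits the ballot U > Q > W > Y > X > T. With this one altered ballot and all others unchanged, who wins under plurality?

T

First-place totals with the altered ballot: Q 4, U 12, Y 0, X 0, W 10, T 13.
The switch changes the winner from Q to T.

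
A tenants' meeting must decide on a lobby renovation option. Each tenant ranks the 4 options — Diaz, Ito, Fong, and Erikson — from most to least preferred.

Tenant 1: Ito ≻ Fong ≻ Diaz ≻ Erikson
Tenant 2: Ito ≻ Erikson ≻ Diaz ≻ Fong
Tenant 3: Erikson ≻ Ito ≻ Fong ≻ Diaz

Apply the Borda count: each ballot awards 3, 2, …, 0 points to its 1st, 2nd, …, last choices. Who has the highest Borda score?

Borda scores:
  Diaz: 1 + 1 + 0 = 2
  Ito: 3 + 3 + 2 = 8
  Fong: 2 + 0 + 1 = 3
  Erikson: 0 + 2 + 3 = 5
Ito has the highest total.

Ito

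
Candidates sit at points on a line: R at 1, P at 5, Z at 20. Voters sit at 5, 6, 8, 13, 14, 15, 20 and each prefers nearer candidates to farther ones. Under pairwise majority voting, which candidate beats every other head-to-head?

Z

With single-peaked preferences on a line, the Condorcet winner is the candidate closest to the median voter.
The median voter (position 13) is closest to Z at 20.
Check: Z vs R — voters closer to Z: 4 of 7.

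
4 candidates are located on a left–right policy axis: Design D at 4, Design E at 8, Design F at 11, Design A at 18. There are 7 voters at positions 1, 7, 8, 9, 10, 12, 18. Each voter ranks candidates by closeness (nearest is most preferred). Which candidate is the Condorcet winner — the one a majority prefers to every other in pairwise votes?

With single-peaked preferences on a line, the Condorcet winner is the candidate closest to the median voter.
The median voter (position 9) is closest to Design E at 8.
Check: Design E vs Design D — voters closer to Design E: 6 of 7.

Design E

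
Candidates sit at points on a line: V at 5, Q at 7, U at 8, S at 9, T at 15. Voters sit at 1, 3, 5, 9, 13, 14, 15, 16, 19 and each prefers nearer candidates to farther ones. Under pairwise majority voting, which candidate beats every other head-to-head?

T

With single-peaked preferences on a line, the Condorcet winner is the candidate closest to the median voter.
The median voter (position 13) is closest to T at 15.
Check: T vs V — voters closer to T: 5 of 9.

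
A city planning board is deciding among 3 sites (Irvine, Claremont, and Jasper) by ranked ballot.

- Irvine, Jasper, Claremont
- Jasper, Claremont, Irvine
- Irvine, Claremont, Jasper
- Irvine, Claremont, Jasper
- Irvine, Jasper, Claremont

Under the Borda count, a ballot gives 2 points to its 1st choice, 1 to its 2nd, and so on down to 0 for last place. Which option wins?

Irvine

Borda scores:
  Irvine: 2 + 0 + 2 + 2 + 2 = 8
  Claremont: 0 + 1 + 1 + 1 + 0 = 3
  Jasper: 1 + 2 + 0 + 0 + 1 = 4
Irvine has the highest total.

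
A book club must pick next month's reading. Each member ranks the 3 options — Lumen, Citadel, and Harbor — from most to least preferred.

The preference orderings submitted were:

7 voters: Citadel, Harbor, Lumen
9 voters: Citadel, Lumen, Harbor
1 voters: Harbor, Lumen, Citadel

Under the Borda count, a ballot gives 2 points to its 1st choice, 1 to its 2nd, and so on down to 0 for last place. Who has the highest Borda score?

Borda scores:
  Lumen: 7·0 + 9·1 + 1 = 10
  Citadel: 7·2 + 9·2 + 0 = 32
  Harbor: 7·1 + 9·0 + 2 = 9
Citadel has the highest total.

Citadel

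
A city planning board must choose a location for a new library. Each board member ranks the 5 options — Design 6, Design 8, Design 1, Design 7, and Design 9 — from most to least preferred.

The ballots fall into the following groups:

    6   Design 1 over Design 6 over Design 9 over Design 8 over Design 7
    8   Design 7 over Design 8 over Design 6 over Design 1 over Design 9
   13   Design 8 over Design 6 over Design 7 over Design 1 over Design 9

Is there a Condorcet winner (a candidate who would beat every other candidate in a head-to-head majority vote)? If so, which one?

Head-to-head results (27 voters total):
Design 6 vs Design 8: Design 8 wins 21–6.
Design 6 vs Design 1: Design 6 wins 21–6.
Design 6 vs Design 7: Design 6 wins 19–8.
Design 6 vs Design 9: Design 6 wins 27–0.
Design 8 vs Design 1: Design 8 wins 21–6.
Design 8 vs Design 7: Design 8 wins 19–8.
Design 8 vs Design 9: Design 8 wins 21–6.
Design 1 vs Design 7: Design 7 wins 21–6.
Design 1 vs Design 9: Design 1 wins 27–0.
Design 7 vs Design 9: Design 7 wins 21–6.
Design 8 beats each rival — Design 6 (21–6), Design 1 (21–6), Design 7 (19–8), Design 9 (21–6) — so Design 8 is the Condorcet winner.

Design 8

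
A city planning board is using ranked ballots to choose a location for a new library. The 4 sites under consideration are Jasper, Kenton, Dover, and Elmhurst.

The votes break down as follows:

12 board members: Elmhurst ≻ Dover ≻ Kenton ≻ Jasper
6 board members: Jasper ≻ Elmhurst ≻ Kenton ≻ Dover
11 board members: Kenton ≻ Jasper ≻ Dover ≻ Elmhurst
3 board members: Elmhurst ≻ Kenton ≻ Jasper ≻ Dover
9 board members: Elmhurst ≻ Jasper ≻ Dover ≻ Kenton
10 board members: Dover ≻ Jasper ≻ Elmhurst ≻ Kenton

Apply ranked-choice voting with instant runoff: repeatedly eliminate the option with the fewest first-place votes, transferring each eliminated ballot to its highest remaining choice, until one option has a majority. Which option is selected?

Round 1: Elmhurst 24, Kenton 11, Dover 10, Jasper 6. Jasper has the fewest and is eliminated.
Round 2: Elmhurst 30, Kenton 11, Dover 10. Elmhurst has a majority.

Elmhurst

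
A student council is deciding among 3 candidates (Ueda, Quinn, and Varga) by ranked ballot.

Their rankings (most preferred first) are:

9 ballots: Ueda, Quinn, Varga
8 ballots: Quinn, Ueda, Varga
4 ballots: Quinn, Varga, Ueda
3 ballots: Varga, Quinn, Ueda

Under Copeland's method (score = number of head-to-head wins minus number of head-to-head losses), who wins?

Quinn

Pairwise results:
  Ueda vs Quinn: Quinn wins 15–9.
  Ueda vs Varga: Ueda wins 17–7.
  Quinn vs Varga: Quinn wins 21–3.
Copeland scores (wins − losses):
  Ueda: 1 − 1 = 0
  Quinn: 2 − 0 = 2
  Varga: 0 − 2 = -2
Quinn has the best Copeland score.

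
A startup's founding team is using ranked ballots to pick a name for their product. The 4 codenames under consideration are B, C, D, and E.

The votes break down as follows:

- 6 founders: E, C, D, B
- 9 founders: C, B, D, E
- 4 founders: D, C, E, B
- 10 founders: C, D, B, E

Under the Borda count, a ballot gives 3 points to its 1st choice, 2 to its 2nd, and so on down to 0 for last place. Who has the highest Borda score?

C

Borda scores:
  B: 6·0 + 9·2 + 4·0 + 10·1 = 28
  C: 6·2 + 9·3 + 4·2 + 10·3 = 77
  D: 6·1 + 9·1 + 4·3 + 10·2 = 47
  E: 6·3 + 9·0 + 4·1 + 10·0 = 22
C has the highest total.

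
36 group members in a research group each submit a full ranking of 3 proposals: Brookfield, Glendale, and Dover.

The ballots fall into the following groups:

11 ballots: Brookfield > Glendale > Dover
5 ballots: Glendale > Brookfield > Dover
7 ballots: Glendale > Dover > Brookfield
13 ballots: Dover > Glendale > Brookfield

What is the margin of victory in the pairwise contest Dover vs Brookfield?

4

Ballots ranking Dover above Brookfield: 7+13 = 20.
Ballots ranking Brookfield above Dover: 11+5 = 16.
Dover wins 20–16, a margin of 4.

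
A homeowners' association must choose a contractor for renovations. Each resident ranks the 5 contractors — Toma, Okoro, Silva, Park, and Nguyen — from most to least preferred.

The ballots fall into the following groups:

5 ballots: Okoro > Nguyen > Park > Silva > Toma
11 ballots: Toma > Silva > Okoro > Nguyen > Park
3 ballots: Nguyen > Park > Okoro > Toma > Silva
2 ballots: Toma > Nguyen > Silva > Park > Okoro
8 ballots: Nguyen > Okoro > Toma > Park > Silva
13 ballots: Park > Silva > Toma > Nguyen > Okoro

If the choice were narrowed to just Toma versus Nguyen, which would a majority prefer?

Toma

Ballots ranking Toma above Nguyen: 11+2+13 = 26.
Ballots ranking Nguyen above Toma: 5+3+8 = 16.
Toma wins the head-to-head, 26–16.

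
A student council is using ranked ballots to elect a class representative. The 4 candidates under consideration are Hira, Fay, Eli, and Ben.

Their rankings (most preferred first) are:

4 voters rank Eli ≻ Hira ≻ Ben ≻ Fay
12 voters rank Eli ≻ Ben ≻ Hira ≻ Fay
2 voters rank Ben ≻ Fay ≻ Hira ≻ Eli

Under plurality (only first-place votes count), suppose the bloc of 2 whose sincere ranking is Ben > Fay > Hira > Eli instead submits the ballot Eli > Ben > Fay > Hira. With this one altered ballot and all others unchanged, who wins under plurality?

First-place totals with the altered ballot: Hira 0, Fay 0, Eli 18, Ben 0.
The winner is unchanged: still Eli.

Eli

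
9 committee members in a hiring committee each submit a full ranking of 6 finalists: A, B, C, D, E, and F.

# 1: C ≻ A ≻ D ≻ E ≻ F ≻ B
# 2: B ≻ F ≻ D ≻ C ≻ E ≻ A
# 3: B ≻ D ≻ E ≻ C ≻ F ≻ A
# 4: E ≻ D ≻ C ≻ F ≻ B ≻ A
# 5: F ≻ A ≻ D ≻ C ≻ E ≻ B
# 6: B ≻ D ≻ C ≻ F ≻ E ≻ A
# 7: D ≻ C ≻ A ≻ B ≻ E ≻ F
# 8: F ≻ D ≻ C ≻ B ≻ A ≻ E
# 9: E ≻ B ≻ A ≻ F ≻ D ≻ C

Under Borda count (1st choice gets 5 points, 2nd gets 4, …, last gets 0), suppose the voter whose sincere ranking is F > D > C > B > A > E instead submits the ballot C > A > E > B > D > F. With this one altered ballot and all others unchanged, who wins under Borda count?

Borda totals with the altered ballot: A 18, B 24, C 26, D 28, E 22, F 17.
The winner is unchanged: still D.

D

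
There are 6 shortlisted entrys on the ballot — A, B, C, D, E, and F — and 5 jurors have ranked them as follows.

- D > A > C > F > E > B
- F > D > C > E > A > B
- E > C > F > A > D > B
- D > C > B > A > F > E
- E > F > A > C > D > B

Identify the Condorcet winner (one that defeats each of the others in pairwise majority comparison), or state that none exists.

No Condorcet winner

Head-to-head results (5 voters total):
A vs B: A wins 4–1.
A vs C: C wins 3–2.
A vs D: D wins 3–2.
A vs E: E wins 3–2.
A vs F: F wins 3–2.
B vs C: C wins 5–0.
B vs D: D wins 5–0.
B vs E: E wins 4–1.
B vs F: F wins 4–1.
C vs D: D wins 3–2.
C vs E: C wins 3–2.
C vs F: C wins 3–2.
D vs E: D wins 3–2.
D vs F: F wins 3–2.
E vs F: F wins 3–2.
No candidate beats all others: C beats F beats D beats C, a majority cycle.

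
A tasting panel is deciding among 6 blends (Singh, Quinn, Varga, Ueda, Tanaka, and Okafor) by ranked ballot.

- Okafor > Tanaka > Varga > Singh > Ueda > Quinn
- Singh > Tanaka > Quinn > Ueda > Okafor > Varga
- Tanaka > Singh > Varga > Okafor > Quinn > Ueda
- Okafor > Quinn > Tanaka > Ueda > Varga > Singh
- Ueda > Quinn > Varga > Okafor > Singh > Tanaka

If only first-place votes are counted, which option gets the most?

Okafor

First-place vote totals:
  Singh: 1
  Quinn: 0
  Varga: 0
  Ueda: 1
  Tanaka: 1
  Okafor: 2
Okafor has the most first-place votes.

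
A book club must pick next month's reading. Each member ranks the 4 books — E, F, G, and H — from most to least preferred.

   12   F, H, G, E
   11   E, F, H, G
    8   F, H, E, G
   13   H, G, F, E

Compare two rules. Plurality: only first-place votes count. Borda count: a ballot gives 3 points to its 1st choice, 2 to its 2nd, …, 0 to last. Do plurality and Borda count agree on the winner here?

Plurality first-place counts: E 11, F 20, G 0, H 13 → F.
Borda totals: E 41, F 95, G 38, H 90 → F.
The two rules agree on F.

Yes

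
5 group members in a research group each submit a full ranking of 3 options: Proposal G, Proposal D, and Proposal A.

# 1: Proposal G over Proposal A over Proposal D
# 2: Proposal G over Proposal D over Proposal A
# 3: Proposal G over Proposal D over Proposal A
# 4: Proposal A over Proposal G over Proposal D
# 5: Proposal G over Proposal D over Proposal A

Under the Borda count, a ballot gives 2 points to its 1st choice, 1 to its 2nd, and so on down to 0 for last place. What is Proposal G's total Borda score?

9

Borda scores:
  Proposal G: 2 + 2 + 2 + 1 + 2 = 9
  Proposal D: 0 + 1 + 1 + 0 + 1 = 3
  Proposal A: 1 + 0 + 0 + 2 + 0 = 3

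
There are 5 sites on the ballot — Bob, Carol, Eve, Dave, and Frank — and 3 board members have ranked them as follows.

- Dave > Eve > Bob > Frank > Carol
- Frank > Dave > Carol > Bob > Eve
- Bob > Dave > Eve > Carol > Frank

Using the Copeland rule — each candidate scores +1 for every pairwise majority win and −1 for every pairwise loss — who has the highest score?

Dave

Pairwise results:
  Bob vs Carol: Bob wins 2–1.
  Bob vs Eve: Bob wins 2–1.
  Bob vs Dave: Dave wins 2–1.
  Bob vs Frank: Bob wins 2–1.
  Carol vs Eve: Eve wins 2–1.
  Carol vs Dave: Dave wins 3–0.
  Carol vs Frank: Frank wins 2–1.
  Eve vs Dave: Dave wins 3–0.
  Eve vs Frank: Eve wins 2–1.
  Dave vs Frank: Dave wins 2–1.
Copeland scores (wins − losses):
  Bob: 3 − 1 = 2
  Carol: 0 − 4 = -4
  Eve: 2 − 2 = 0
  Dave: 4 − 0 = 4
  Frank: 1 − 3 = -2
Dave has the best Copeland score.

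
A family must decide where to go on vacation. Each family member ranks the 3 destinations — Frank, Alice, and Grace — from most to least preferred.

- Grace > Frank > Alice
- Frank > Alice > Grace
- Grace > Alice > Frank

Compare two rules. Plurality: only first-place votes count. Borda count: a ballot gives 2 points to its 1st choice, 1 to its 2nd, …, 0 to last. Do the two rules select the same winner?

Plurality first-place counts: Frank 1, Alice 0, Grace 2 → Grace.
Borda totals: Frank 3, Alice 2, Grace 4 → Grace.
The two rules agree on Grace.

Yes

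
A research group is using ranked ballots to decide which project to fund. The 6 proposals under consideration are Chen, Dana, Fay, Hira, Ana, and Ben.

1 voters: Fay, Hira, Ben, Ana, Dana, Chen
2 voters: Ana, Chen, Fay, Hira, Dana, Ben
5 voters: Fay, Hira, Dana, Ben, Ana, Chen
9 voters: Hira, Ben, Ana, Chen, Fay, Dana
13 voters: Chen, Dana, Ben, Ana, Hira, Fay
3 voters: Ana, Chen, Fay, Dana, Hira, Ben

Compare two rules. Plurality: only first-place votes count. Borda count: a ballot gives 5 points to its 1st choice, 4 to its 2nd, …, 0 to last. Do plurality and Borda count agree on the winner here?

Plurality first-place counts: Chen 13, Dana 0, Fay 6, Hira 9, Ana 5, Ben 0 → Chen.
Borda totals: Chen 103, Dana 76, Fay 54, Hira 89, Ana 85, Ben 88 → Chen.
The two rules agree on Chen.

Yes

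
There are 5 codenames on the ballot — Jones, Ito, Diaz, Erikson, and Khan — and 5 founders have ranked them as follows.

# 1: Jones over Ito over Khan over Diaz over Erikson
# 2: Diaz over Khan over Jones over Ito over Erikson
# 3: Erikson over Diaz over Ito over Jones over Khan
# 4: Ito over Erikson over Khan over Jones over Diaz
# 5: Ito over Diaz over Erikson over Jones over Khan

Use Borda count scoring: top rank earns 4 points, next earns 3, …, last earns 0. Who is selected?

Ito

Borda scores:
  Jones: 4 + 2 + 1 + 1 + 1 = 9
  Ito: 3 + 1 + 2 + 4 + 4 = 14
  Diaz: 1 + 4 + 3 + 0 + 3 = 11
  Erikson: 0 + 0 + 4 + 3 + 2 = 9
  Khan: 2 + 3 + 0 + 2 + 0 = 7
Ito has the highest total.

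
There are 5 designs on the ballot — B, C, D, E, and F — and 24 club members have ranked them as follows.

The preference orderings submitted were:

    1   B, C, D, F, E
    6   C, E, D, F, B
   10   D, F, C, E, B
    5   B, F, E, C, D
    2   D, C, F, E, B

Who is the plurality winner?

D

First-place vote totals:
  B: 6
  C: 6
  D: 12
  E: 0
  F: 0
D has the most first-place votes.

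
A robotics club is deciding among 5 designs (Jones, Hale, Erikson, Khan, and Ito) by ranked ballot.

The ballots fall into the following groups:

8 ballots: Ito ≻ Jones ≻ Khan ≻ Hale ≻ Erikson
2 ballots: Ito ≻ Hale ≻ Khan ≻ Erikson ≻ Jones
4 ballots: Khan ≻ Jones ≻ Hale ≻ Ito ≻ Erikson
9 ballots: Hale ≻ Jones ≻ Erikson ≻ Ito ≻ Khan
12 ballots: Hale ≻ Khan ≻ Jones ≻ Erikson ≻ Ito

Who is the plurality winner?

First-place vote totals:
  Jones: 0
  Hale: 21
  Erikson: 0
  Khan: 4
  Ito: 10
Hale has the most first-place votes.

Hale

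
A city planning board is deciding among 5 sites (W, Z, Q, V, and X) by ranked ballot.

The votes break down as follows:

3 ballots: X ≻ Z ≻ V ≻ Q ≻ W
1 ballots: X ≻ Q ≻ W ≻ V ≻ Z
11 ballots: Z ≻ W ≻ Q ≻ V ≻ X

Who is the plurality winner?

First-place vote totals:
  W: 0
  Z: 11
  Q: 0
  V: 0
  X: 4
Z has the most first-place votes.

Z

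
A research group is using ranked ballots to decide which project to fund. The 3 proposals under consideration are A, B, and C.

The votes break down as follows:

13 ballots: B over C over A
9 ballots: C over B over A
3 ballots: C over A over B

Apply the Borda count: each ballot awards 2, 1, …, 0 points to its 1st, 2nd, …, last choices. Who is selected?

C

Borda scores:
  A: 13·0 + 9·0 + 3·1 = 3
  B: 13·2 + 9·1 + 3·0 = 35
  C: 13·1 + 9·2 + 3·2 = 37
C has the highest total.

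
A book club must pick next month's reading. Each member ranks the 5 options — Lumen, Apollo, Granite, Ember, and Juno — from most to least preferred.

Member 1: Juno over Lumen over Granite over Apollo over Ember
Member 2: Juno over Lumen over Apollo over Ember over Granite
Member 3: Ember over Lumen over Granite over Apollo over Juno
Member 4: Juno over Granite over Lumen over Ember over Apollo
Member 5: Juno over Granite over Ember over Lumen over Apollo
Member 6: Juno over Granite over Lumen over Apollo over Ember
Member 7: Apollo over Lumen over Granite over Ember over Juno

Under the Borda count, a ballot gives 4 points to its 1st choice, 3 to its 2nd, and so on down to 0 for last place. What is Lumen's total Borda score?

Borda scores:
  Lumen: 3 + 3 + 3 + 2 + 1 + 2 + 3 = 17
  Apollo: 1 + 2 + 1 + 0 + 0 + 1 + 4 = 9
  Granite: 2 + 0 + 2 + 3 + 3 + 3 + 2 = 15
  Ember: 0 + 1 + 4 + 1 + 2 + 0 + 1 = 9
  Juno: 4 + 4 + 0 + 4 + 4 + 4 + 0 = 20

17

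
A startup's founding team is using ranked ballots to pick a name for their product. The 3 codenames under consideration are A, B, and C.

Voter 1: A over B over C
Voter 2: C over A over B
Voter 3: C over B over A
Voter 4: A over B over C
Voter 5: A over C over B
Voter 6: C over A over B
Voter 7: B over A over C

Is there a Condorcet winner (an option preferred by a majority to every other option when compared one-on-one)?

Head-to-head results (7 voters total):
A vs B: A wins 5–2.
A vs C: A wins 4–3.
B vs C: C wins 4–3.
A beats each rival — B (5–2), C (4–3) — so A is the Condorcet winner.

Yes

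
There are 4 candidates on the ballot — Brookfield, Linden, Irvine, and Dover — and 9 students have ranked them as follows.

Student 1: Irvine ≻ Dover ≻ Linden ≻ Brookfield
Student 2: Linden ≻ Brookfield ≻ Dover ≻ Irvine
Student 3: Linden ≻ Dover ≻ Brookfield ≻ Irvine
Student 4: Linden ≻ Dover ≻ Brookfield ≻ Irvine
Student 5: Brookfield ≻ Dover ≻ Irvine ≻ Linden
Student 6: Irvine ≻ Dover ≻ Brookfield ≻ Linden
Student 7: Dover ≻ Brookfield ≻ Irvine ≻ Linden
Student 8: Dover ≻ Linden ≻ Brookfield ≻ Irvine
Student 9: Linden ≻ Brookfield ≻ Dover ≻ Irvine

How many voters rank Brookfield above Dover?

3

Ballots ranking Brookfield above Dover: 3.
Ballots ranking Dover above Brookfield: 6.
So 3 of 9 voters prefer Brookfield to Dover.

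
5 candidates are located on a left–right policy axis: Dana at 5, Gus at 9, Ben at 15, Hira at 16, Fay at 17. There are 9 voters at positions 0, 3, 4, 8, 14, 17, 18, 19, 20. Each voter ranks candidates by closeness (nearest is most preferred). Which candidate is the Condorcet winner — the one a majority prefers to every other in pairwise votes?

With single-peaked preferences on a line, the Condorcet winner is the candidate closest to the median voter.
The median voter (position 14) is closest to Ben at 15.
Check: Ben vs Fay — voters closer to Ben: 5 of 9.

Ben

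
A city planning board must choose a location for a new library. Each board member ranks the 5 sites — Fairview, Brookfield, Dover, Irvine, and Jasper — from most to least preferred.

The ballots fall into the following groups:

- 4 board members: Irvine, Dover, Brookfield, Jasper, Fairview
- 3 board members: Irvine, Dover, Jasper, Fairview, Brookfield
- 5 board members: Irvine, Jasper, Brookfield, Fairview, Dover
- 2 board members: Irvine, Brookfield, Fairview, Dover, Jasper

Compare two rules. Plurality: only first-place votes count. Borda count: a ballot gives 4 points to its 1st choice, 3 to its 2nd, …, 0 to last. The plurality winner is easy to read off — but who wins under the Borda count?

Plurality first-place counts: Fairview 0, Brookfield 0, Dover 0, Irvine 14, Jasper 0 → Irvine.
Borda totals: Fairview 12, Brookfield 24, Dover 23, Irvine 56, Jasper 25 → Irvine.

Irvine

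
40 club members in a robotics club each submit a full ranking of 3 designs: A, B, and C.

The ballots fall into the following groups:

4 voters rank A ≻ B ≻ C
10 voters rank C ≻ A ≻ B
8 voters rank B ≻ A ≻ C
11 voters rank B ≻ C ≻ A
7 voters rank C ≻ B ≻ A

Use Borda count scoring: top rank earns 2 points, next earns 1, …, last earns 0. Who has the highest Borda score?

B

Borda scores:
  A: 4·2 + 10·1 + 8·1 + 11·0 + 7·0 = 26
  B: 4·1 + 10·0 + 8·2 + 11·2 + 7·1 = 49
  C: 4·0 + 10·2 + 8·0 + 11·1 + 7·2 = 45
B has the highest total.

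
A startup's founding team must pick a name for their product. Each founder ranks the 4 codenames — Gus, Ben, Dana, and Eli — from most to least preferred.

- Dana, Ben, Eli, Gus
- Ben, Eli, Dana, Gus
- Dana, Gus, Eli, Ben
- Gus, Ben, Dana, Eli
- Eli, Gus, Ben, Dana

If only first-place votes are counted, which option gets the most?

Dana

First-place vote totals:
  Gus: 1
  Ben: 1
  Dana: 2
  Eli: 1
Dana has the most first-place votes.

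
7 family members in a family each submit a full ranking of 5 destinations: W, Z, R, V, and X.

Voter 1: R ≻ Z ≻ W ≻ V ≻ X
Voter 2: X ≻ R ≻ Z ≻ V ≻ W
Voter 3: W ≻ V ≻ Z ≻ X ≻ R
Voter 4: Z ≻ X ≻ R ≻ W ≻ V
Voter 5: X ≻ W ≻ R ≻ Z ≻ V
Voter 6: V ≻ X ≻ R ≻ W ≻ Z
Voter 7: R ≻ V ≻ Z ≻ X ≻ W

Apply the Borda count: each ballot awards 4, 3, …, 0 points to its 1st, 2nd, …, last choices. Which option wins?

R

Borda scores:
  W: 2 + 0 + 4 + 1 + 3 + 1 + 0 = 11
  Z: 3 + 2 + 2 + 4 + 1 + 0 + 2 = 14
  R: 4 + 3 + 0 + 2 + 2 + 2 + 4 = 17
  V: 1 + 1 + 3 + 0 + 0 + 4 + 3 = 12
  X: 0 + 4 + 1 + 3 + 4 + 3 + 1 = 16
R has the highest total.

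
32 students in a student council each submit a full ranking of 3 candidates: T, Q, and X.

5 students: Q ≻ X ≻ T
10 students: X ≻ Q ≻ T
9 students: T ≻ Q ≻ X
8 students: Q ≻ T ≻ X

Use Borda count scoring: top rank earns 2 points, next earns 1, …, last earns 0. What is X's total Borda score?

25

Borda scores:
  T: 5·0 + 10·0 + 9·2 + 8·1 = 26
  Q: 5·2 + 10·1 + 9·1 + 8·2 = 45
  X: 5·1 + 10·2 + 9·0 + 8·0 = 25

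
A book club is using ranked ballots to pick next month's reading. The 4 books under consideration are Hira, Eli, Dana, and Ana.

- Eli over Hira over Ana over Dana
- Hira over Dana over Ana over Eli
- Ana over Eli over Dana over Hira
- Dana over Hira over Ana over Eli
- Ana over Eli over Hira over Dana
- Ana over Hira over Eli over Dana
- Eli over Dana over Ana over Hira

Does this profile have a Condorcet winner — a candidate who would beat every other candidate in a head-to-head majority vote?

Head-to-head results (7 voters total):
Hira vs Eli: Eli wins 4–3.
Hira vs Dana: Hira wins 4–3.
Hira vs Ana: Ana wins 4–3.
Eli vs Dana: Eli wins 5–2.
Eli vs Ana: Ana wins 5–2.
Dana vs Ana: Ana wins 4–3.
Ana beats each rival — Hira (4–3), Eli (5–2), Dana (4–3) — so Ana is the Condorcet winner.

Yes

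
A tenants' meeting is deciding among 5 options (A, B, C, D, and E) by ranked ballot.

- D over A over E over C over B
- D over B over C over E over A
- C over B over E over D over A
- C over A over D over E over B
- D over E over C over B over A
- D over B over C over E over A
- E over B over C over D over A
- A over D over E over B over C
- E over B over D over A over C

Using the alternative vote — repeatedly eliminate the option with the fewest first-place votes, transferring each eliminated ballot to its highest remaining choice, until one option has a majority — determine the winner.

D

Round 1: D 4, C 2, E 2, A 1, B 0. B has the fewest and is eliminated.
Round 2: D 4, C 2, E 2, A 1. A has the fewest and is eliminated.
Round 3: D 5, C 2, E 2. D has a majority.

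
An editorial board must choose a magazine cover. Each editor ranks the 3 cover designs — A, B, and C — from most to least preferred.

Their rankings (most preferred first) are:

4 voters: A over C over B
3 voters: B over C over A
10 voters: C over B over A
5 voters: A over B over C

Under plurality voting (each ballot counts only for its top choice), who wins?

First-place vote totals:
  A: 9
  B: 3
  C: 10
C has the most first-place votes.

C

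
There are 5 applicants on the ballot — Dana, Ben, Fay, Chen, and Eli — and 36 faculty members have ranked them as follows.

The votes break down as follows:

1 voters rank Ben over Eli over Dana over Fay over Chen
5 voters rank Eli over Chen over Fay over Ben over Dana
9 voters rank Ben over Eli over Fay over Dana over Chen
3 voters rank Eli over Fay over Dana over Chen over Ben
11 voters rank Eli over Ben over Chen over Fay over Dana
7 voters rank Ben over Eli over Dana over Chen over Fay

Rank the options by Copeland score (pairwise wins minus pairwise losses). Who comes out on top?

Eli

Pairwise results:
  Dana vs Ben: Ben wins 33–3.
  Dana vs Fay: Fay wins 28–8.
  Dana vs Chen: Dana wins 20–16.
  Dana vs Eli: Eli wins 36–0.
  Ben vs Fay: Ben wins 28–8.
  Ben vs Chen: Ben wins 28–8.
  Ben vs Eli: Eli wins 19–17.
  Fay vs Chen: Chen wins 23–13.
  Fay vs Eli: Eli wins 36–0.
  Chen vs Eli: Eli wins 36–0.
Copeland scores (wins − losses):
  Dana: 1 − 3 = -2
  Ben: 3 − 1 = 2
  Fay: 1 − 3 = -2
  Chen: 1 − 3 = -2
  Eli: 4 − 0 = 4
Eli has the best Copeland score.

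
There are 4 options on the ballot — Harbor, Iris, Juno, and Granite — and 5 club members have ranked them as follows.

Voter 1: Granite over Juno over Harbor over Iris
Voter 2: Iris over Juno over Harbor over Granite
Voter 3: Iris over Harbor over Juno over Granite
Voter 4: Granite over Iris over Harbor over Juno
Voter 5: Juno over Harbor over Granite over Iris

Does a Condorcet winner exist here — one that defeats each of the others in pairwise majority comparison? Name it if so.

There is no Condorcet winner

Head-to-head results (5 voters total):
Harbor vs Iris: Iris wins 3–2.
Harbor vs Juno: Juno wins 3–2.
Harbor vs Granite: Harbor wins 3–2.
Iris vs Juno: Iris wins 3–2.
Iris vs Granite: Granite wins 3–2.
Juno vs Granite: Juno wins 3–2.
No candidate beats all others: Harbor beats Granite beats Iris beats Harbor, a majority cycle.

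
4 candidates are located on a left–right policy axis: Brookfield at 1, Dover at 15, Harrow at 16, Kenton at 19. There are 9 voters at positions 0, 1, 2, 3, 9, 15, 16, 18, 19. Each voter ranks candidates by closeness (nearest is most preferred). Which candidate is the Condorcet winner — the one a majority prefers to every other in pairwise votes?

With single-peaked preferences on a line, the Condorcet winner is the candidate closest to the median voter.
The median voter (position 9) is closest to Dover at 15.
Check: Dover vs Kenton — voters closer to Dover: 7 of 9.

Dover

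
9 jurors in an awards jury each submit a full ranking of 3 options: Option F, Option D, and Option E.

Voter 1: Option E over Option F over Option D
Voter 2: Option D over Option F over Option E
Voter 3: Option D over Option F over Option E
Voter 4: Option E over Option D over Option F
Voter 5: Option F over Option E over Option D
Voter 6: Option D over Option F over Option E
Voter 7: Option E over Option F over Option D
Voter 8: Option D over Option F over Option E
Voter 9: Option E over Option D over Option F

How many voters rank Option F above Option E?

Ballots ranking Option F above Option E: 5.
Ballots ranking Option E above Option F: 4.
So 5 of 9 voters prefer Option F to Option E.

5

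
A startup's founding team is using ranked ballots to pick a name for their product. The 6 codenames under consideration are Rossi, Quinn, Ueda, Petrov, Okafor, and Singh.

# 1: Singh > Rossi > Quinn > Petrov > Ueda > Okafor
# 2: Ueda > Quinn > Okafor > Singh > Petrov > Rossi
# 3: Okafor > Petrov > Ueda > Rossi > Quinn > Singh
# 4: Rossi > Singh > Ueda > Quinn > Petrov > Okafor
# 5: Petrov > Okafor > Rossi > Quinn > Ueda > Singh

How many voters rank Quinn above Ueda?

Ballots ranking Quinn above Ueda: 2.
Ballots ranking Ueda above Quinn: 3.
So 2 of 5 voters prefer Quinn to Ueda.

2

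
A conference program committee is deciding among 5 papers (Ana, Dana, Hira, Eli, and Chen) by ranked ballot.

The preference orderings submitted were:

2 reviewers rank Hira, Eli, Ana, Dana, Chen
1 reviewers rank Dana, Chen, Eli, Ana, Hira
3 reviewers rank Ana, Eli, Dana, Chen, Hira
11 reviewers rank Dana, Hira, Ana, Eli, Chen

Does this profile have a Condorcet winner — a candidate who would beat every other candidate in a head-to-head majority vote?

Yes

Head-to-head results (17 voters total):
Ana vs Dana: Dana wins 12–5.
Ana vs Hira: Hira wins 13–4.
Ana vs Eli: Ana wins 14–3.
Ana vs Chen: Ana wins 16–1.
Dana vs Hira: Dana wins 15–2.
Dana vs Eli: Dana wins 12–5.
Dana vs Chen: Dana wins 17–0.
Hira vs Eli: Hira wins 13–4.
Hira vs Chen: Hira wins 13–4.
Eli vs Chen: Eli wins 16–1.
Dana beats each rival — Ana (12–5), Hira (15–2), Eli (12–5), Chen (17–0) — so Dana is the Condorcet winner.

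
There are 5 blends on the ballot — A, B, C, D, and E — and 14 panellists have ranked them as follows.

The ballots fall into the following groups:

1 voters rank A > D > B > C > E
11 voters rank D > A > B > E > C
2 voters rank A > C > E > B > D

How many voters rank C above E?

3

Ballots ranking C above E: 1+2 = 3.
Ballots ranking E above C: 11.
So 3 of 14 voters prefer C to E.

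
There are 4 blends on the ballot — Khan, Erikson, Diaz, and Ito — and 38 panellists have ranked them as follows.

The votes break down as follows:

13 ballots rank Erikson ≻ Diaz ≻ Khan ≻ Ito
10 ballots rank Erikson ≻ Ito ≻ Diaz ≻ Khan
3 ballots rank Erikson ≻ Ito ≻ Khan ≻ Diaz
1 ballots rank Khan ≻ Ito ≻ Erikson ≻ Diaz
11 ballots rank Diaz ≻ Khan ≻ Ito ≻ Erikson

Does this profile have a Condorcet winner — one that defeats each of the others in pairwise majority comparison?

Yes

Head-to-head results (38 voters total):
Khan vs Erikson: Erikson wins 26–12.
Khan vs Diaz: Diaz wins 34–4.
Khan vs Ito: Khan wins 25–13.
Erikson vs Diaz: Erikson wins 27–11.
Erikson vs Ito: Erikson wins 26–12.
Diaz vs Ito: Diaz wins 24–14.
Erikson beats each rival — Khan (26–12), Diaz (27–11), Ito (26–12) — so Erikson is the Condorcet winner.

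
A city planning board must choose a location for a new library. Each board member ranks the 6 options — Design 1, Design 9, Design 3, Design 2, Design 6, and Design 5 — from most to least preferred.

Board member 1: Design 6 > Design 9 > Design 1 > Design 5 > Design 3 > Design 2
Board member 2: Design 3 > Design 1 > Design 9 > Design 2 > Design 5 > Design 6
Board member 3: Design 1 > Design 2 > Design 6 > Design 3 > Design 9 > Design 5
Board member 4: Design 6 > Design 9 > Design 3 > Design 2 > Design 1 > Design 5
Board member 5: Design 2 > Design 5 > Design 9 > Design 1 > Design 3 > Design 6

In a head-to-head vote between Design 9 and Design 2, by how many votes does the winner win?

Ballots ranking Design 9 above Design 2: 3.
Ballots ranking Design 2 above Design 9: 2.
Design 9 wins 3–2, a margin of 1.

1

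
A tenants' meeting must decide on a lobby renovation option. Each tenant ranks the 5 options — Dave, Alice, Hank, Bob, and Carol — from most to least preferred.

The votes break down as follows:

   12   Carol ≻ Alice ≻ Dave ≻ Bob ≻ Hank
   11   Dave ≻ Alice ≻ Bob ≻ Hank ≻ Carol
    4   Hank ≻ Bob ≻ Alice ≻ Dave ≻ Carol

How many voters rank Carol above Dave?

Ballots ranking Carol above Dave: 12.
Ballots ranking Dave above Carol: 11+4 = 15.
So 12 of 27 voters prefer Carol to Dave.

12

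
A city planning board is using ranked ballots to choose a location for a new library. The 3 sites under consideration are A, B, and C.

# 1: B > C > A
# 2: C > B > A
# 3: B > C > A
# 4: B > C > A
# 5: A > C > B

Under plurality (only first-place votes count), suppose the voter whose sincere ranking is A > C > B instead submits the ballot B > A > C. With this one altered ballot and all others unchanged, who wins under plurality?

First-place totals with the altered ballot: A 0, B 4, C 1.
The winner is unchanged: still B.

B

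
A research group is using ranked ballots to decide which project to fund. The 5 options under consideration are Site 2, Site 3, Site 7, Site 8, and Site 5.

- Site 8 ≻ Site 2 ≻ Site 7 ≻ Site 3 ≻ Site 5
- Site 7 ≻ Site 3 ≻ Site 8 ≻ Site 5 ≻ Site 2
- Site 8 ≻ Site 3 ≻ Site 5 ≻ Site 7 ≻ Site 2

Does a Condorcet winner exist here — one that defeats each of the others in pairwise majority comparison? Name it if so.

Head-to-head results (3 voters total):
Site 2 vs Site 3: Site 3 wins 2–1.
Site 2 vs Site 7: Site 7 wins 2–1.
Site 2 vs Site 8: Site 8 wins 3–0.
Site 2 vs Site 5: Site 5 wins 2–1.
Site 3 vs Site 7: Site 7 wins 2–1.
Site 3 vs Site 8: Site 8 wins 2–1.
Site 3 vs Site 5: Site 3 wins 3–0.
Site 7 vs Site 8: Site 8 wins 2–1.
Site 7 vs Site 5: Site 7 wins 2–1.
Site 8 vs Site 5: Site 8 wins 3–0.
Site 8 beats each rival — Site 2 (3–0), Site 3 (2–1), Site 7 (2–1), Site 5 (3–0) — so Site 8 is the Condorcet winner.

Site 8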